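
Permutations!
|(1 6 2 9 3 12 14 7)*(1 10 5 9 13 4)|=|(1 6 2 13 4)(3 12 14 7 10 5 9)|=35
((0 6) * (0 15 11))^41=(0 6 15 11)=[6, 1, 2, 3, 4, 5, 15, 7, 8, 9, 10, 0, 12, 13, 14, 11]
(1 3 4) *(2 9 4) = (1 3 2 9 4) = [0, 3, 9, 2, 1, 5, 6, 7, 8, 4]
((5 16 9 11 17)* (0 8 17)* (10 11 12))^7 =(0 10 9 5 8 11 12 16 17) =[10, 1, 2, 3, 4, 8, 6, 7, 11, 5, 9, 12, 16, 13, 14, 15, 17, 0]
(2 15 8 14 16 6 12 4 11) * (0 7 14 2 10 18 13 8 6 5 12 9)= (0 7 14 16 5 12 4 11 10 18 13 8 2 15 6 9)= [7, 1, 15, 3, 11, 12, 9, 14, 2, 0, 18, 10, 4, 8, 16, 6, 5, 17, 13]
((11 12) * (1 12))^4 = [0, 12, 2, 3, 4, 5, 6, 7, 8, 9, 10, 1, 11] = (1 12 11)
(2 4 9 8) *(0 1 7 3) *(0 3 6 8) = (0 1 7 6 8 2 4 9) = [1, 7, 4, 3, 9, 5, 8, 6, 2, 0]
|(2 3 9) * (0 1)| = |(0 1)(2 3 9)| = 6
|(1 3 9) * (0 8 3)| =|(0 8 3 9 1)| =5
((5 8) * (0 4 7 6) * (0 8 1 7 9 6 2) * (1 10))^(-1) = [2, 10, 7, 3, 0, 8, 9, 1, 6, 4, 5] = (0 2 7 1 10 5 8 6 9 4)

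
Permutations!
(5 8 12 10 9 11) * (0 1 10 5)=(0 1 10 9 11)(5 8 12)=[1, 10, 2, 3, 4, 8, 6, 7, 12, 11, 9, 0, 5]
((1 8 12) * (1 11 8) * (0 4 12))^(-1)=[8, 1, 2, 3, 0, 5, 6, 7, 11, 9, 10, 12, 4]=(0 8 11 12 4)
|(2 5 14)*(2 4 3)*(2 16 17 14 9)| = |(2 5 9)(3 16 17 14 4)| = 15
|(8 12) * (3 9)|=|(3 9)(8 12)|=2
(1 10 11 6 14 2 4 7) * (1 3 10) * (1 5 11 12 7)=(1 5 11 6 14 2 4)(3 10 12 7)=[0, 5, 4, 10, 1, 11, 14, 3, 8, 9, 12, 6, 7, 13, 2]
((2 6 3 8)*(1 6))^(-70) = [0, 1, 2, 3, 4, 5, 6, 7, 8] = (8)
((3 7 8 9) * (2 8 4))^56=(2 9 7)(3 4 8)=[0, 1, 9, 4, 8, 5, 6, 2, 3, 7]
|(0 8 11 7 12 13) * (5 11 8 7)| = |(0 7 12 13)(5 11)| = 4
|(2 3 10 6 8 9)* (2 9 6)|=6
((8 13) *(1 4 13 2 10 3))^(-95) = (1 8 3 13 10 4 2) = [0, 8, 1, 13, 2, 5, 6, 7, 3, 9, 4, 11, 12, 10]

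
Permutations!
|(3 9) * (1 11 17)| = 6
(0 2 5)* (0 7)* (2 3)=[3, 1, 5, 2, 4, 7, 6, 0]=(0 3 2 5 7)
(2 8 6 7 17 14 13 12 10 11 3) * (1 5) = [0, 5, 8, 2, 4, 1, 7, 17, 6, 9, 11, 3, 10, 12, 13, 15, 16, 14] = (1 5)(2 8 6 7 17 14 13 12 10 11 3)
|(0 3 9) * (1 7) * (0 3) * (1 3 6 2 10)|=|(1 7 3 9 6 2 10)|=7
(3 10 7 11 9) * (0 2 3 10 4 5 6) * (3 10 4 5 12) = (0 2 10 7 11 9 4 12 3 5 6) = [2, 1, 10, 5, 12, 6, 0, 11, 8, 4, 7, 9, 3]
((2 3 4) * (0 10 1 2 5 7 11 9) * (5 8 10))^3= (0 11 5 9 7)(1 4)(2 8)(3 10)= [11, 4, 8, 10, 1, 9, 6, 0, 2, 7, 3, 5]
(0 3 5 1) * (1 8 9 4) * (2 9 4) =[3, 0, 9, 5, 1, 8, 6, 7, 4, 2] =(0 3 5 8 4 1)(2 9)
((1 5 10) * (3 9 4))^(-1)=[0, 10, 2, 4, 9, 1, 6, 7, 8, 3, 5]=(1 10 5)(3 4 9)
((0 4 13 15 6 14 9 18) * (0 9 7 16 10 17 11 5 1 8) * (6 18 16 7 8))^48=(0 15 16 11 6)(1 8 13 9 17)(4 18 10 5 14)=[15, 8, 2, 3, 18, 14, 0, 7, 13, 17, 5, 6, 12, 9, 4, 16, 11, 1, 10]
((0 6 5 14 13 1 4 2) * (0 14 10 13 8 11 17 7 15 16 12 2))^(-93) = (0 1 10 6 4 13 5)(2 15 11)(7 8 12)(14 16 17) = [1, 10, 15, 3, 13, 0, 4, 8, 12, 9, 6, 2, 7, 5, 16, 11, 17, 14]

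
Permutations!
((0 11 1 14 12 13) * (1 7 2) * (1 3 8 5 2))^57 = (0 11 7 1 14 12 13)(2 3 8 5) = [11, 14, 3, 8, 4, 2, 6, 1, 5, 9, 10, 7, 13, 0, 12]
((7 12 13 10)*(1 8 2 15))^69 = (1 8 2 15)(7 12 13 10) = [0, 8, 15, 3, 4, 5, 6, 12, 2, 9, 7, 11, 13, 10, 14, 1]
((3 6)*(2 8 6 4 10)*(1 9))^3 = (1 9)(2 3)(4 8)(6 10) = [0, 9, 3, 2, 8, 5, 10, 7, 4, 1, 6]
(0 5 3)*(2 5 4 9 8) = (0 4 9 8 2 5 3) = [4, 1, 5, 0, 9, 3, 6, 7, 2, 8]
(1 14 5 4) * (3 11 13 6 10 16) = (1 14 5 4)(3 11 13 6 10 16) = [0, 14, 2, 11, 1, 4, 10, 7, 8, 9, 16, 13, 12, 6, 5, 15, 3]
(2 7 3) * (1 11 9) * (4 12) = (1 11 9)(2 7 3)(4 12) = [0, 11, 7, 2, 12, 5, 6, 3, 8, 1, 10, 9, 4]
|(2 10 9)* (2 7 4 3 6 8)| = |(2 10 9 7 4 3 6 8)| = 8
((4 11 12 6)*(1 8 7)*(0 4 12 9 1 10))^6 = (12)(0 7 1 11)(4 10 8 9) = [7, 11, 2, 3, 10, 5, 6, 1, 9, 4, 8, 0, 12]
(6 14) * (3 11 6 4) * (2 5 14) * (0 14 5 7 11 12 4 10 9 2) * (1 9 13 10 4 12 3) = (0 14 4 1 9 2 7 11 6)(10 13) = [14, 9, 7, 3, 1, 5, 0, 11, 8, 2, 13, 6, 12, 10, 4]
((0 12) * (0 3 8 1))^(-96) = (0 1 8 3 12) = [1, 8, 2, 12, 4, 5, 6, 7, 3, 9, 10, 11, 0]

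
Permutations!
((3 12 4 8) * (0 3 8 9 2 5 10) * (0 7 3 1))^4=(2 3)(4 10)(5 12)(7 9)=[0, 1, 3, 2, 10, 12, 6, 9, 8, 7, 4, 11, 5]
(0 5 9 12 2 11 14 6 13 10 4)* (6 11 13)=(0 5 9 12 2 13 10 4)(11 14)=[5, 1, 13, 3, 0, 9, 6, 7, 8, 12, 4, 14, 2, 10, 11]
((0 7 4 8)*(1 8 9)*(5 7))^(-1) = (0 8 1 9 4 7 5) = [8, 9, 2, 3, 7, 0, 6, 5, 1, 4]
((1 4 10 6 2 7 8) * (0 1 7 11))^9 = (0 4 6 11 1 10 2)(7 8) = [4, 10, 0, 3, 6, 5, 11, 8, 7, 9, 2, 1]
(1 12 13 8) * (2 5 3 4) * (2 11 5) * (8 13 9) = [0, 12, 2, 4, 11, 3, 6, 7, 1, 8, 10, 5, 9, 13] = (13)(1 12 9 8)(3 4 11 5)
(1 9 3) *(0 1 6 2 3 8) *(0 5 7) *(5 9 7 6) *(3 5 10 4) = (0 1 7)(2 5 6)(3 10 4)(8 9) = [1, 7, 5, 10, 3, 6, 2, 0, 9, 8, 4]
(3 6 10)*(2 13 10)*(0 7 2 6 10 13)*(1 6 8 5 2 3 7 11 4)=(13)(0 11 4 1 6 8 5 2)(3 10 7)=[11, 6, 0, 10, 1, 2, 8, 3, 5, 9, 7, 4, 12, 13]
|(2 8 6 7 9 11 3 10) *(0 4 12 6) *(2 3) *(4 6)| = |(0 6 7 9 11 2 8)(3 10)(4 12)| = 14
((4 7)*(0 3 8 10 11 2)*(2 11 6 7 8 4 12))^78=(0 7 8)(2 6 4)(3 12 10)=[7, 1, 6, 12, 2, 5, 4, 8, 0, 9, 3, 11, 10]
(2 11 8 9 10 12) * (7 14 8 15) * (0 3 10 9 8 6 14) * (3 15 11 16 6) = (0 15 7)(2 16 6 14 3 10 12) = [15, 1, 16, 10, 4, 5, 14, 0, 8, 9, 12, 11, 2, 13, 3, 7, 6]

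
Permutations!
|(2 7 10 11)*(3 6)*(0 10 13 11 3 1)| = |(0 10 3 6 1)(2 7 13 11)| = 20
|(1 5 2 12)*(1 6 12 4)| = 4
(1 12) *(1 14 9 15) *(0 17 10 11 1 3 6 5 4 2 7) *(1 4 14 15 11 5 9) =(0 17 10 5 14 1 12 15 3 6 9 11 4 2 7) =[17, 12, 7, 6, 2, 14, 9, 0, 8, 11, 5, 4, 15, 13, 1, 3, 16, 10]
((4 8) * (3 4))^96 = (8) = [0, 1, 2, 3, 4, 5, 6, 7, 8]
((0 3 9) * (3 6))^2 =[3, 1, 2, 0, 4, 5, 9, 7, 8, 6] =(0 3)(6 9)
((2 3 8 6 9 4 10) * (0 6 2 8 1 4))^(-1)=(0 9 6)(1 3 2 8 10 4)=[9, 3, 8, 2, 1, 5, 0, 7, 10, 6, 4]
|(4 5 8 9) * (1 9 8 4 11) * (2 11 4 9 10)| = 12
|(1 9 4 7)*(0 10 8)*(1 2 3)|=|(0 10 8)(1 9 4 7 2 3)|=6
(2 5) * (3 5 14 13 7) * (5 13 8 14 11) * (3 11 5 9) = (2 5)(3 13 7 11 9)(8 14) = [0, 1, 5, 13, 4, 2, 6, 11, 14, 3, 10, 9, 12, 7, 8]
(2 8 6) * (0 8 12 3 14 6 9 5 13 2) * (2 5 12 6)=(0 8 9 12 3 14 2 6)(5 13)=[8, 1, 6, 14, 4, 13, 0, 7, 9, 12, 10, 11, 3, 5, 2]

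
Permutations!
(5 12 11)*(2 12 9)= (2 12 11 5 9)= [0, 1, 12, 3, 4, 9, 6, 7, 8, 2, 10, 5, 11]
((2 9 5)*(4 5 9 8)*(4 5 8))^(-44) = [0, 1, 2, 3, 4, 5, 6, 7, 8, 9] = (9)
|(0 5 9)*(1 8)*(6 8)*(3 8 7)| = |(0 5 9)(1 6 7 3 8)| = 15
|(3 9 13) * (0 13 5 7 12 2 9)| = 15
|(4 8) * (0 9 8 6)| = 5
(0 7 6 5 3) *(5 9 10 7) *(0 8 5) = (3 8 5)(6 9 10 7) = [0, 1, 2, 8, 4, 3, 9, 6, 5, 10, 7]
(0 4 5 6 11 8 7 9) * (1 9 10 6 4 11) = [11, 9, 2, 3, 5, 4, 1, 10, 7, 0, 6, 8] = (0 11 8 7 10 6 1 9)(4 5)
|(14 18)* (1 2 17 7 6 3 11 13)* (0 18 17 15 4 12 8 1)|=18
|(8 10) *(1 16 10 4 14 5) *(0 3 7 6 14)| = 11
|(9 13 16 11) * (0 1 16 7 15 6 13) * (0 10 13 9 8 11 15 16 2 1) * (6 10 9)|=10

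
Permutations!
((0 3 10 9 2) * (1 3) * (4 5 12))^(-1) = [2, 0, 9, 1, 12, 4, 6, 7, 8, 10, 3, 11, 5] = (0 2 9 10 3 1)(4 12 5)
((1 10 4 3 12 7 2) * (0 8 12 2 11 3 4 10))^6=(0 2 11 12)(1 3 7 8)=[2, 3, 11, 7, 4, 5, 6, 8, 1, 9, 10, 12, 0]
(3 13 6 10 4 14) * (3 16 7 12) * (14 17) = (3 13 6 10 4 17 14 16 7 12) = [0, 1, 2, 13, 17, 5, 10, 12, 8, 9, 4, 11, 3, 6, 16, 15, 7, 14]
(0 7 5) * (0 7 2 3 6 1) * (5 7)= [2, 0, 3, 6, 4, 5, 1, 7]= (7)(0 2 3 6 1)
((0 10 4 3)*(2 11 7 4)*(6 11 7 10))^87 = (0 3 4 7 2 10 11 6) = [3, 1, 10, 4, 7, 5, 0, 2, 8, 9, 11, 6]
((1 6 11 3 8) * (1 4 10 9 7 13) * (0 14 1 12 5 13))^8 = [10, 7, 2, 1, 11, 12, 0, 4, 6, 8, 3, 14, 13, 5, 9] = (0 10 3 1 7 4 11 14 9 8 6)(5 12 13)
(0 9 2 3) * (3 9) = (0 3)(2 9) = [3, 1, 9, 0, 4, 5, 6, 7, 8, 2]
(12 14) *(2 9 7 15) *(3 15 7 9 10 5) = (2 10 5 3 15)(12 14) = [0, 1, 10, 15, 4, 3, 6, 7, 8, 9, 5, 11, 14, 13, 12, 2]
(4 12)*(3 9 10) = [0, 1, 2, 9, 12, 5, 6, 7, 8, 10, 3, 11, 4] = (3 9 10)(4 12)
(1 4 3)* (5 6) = (1 4 3)(5 6) = [0, 4, 2, 1, 3, 6, 5]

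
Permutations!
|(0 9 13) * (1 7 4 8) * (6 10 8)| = 6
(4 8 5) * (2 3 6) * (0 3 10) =[3, 1, 10, 6, 8, 4, 2, 7, 5, 9, 0] =(0 3 6 2 10)(4 8 5)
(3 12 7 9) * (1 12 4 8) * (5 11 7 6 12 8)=(1 8)(3 4 5 11 7 9)(6 12)=[0, 8, 2, 4, 5, 11, 12, 9, 1, 3, 10, 7, 6]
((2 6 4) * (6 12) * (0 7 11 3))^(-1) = [3, 1, 4, 11, 6, 5, 12, 0, 8, 9, 10, 7, 2] = (0 3 11 7)(2 4 6 12)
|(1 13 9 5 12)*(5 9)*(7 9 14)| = 12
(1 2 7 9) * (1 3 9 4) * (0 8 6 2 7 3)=(0 8 6 2 3 9)(1 7 4)=[8, 7, 3, 9, 1, 5, 2, 4, 6, 0]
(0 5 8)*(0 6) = (0 5 8 6) = [5, 1, 2, 3, 4, 8, 0, 7, 6]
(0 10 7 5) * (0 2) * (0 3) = (0 10 7 5 2 3) = [10, 1, 3, 0, 4, 2, 6, 5, 8, 9, 7]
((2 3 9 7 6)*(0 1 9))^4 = (0 6 1 2 9 3 7) = [6, 2, 9, 7, 4, 5, 1, 0, 8, 3]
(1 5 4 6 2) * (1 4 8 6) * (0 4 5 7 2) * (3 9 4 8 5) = (0 8 6)(1 7 2 3 9 4) = [8, 7, 3, 9, 1, 5, 0, 2, 6, 4]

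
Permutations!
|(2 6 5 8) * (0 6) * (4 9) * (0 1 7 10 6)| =|(1 7 10 6 5 8 2)(4 9)| =14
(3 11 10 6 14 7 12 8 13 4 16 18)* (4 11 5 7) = (3 5 7 12 8 13 11 10 6 14 4 16 18) = [0, 1, 2, 5, 16, 7, 14, 12, 13, 9, 6, 10, 8, 11, 4, 15, 18, 17, 3]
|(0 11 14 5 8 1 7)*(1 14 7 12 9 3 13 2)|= |(0 11 7)(1 12 9 3 13 2)(5 8 14)|= 6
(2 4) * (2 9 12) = (2 4 9 12) = [0, 1, 4, 3, 9, 5, 6, 7, 8, 12, 10, 11, 2]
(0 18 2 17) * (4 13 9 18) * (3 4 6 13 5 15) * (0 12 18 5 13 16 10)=(0 6 16 10)(2 17 12 18)(3 4 13 9 5 15)=[6, 1, 17, 4, 13, 15, 16, 7, 8, 5, 0, 11, 18, 9, 14, 3, 10, 12, 2]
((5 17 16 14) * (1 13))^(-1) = (1 13)(5 14 16 17) = [0, 13, 2, 3, 4, 14, 6, 7, 8, 9, 10, 11, 12, 1, 16, 15, 17, 5]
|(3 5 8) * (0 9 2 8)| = 6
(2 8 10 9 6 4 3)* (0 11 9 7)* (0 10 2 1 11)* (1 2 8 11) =(2 11 9 6 4 3)(7 10) =[0, 1, 11, 2, 3, 5, 4, 10, 8, 6, 7, 9]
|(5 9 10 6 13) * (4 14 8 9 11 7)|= |(4 14 8 9 10 6 13 5 11 7)|= 10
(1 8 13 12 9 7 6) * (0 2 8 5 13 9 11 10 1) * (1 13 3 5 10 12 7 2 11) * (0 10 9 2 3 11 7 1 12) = [7, 9, 8, 5, 4, 11, 10, 6, 2, 3, 13, 0, 12, 1] = (0 7 6 10 13 1 9 3 5 11)(2 8)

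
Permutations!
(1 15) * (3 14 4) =(1 15)(3 14 4) =[0, 15, 2, 14, 3, 5, 6, 7, 8, 9, 10, 11, 12, 13, 4, 1]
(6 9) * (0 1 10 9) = [1, 10, 2, 3, 4, 5, 0, 7, 8, 6, 9] = (0 1 10 9 6)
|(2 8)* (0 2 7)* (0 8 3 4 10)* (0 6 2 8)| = 15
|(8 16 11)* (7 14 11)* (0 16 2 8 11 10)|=10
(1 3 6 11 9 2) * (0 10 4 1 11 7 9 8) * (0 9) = (0 10 4 1 3 6 7)(2 11 8 9) = [10, 3, 11, 6, 1, 5, 7, 0, 9, 2, 4, 8]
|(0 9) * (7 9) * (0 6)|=4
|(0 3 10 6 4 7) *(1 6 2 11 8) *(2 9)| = |(0 3 10 9 2 11 8 1 6 4 7)| = 11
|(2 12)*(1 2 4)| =4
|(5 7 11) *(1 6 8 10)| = 12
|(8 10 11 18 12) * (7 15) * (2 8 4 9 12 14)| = |(2 8 10 11 18 14)(4 9 12)(7 15)| = 6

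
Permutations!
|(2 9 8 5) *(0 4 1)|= 12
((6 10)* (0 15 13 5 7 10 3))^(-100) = [7, 1, 2, 5, 4, 3, 13, 0, 8, 9, 15, 11, 12, 6, 14, 10] = (0 7)(3 5)(6 13)(10 15)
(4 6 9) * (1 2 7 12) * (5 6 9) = (1 2 7 12)(4 9)(5 6) = [0, 2, 7, 3, 9, 6, 5, 12, 8, 4, 10, 11, 1]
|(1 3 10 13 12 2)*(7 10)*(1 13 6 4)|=6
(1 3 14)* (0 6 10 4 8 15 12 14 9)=(0 6 10 4 8 15 12 14 1 3 9)=[6, 3, 2, 9, 8, 5, 10, 7, 15, 0, 4, 11, 14, 13, 1, 12]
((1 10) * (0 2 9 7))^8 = [0, 1, 2, 3, 4, 5, 6, 7, 8, 9, 10] = (10)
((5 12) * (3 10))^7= (3 10)(5 12)= [0, 1, 2, 10, 4, 12, 6, 7, 8, 9, 3, 11, 5]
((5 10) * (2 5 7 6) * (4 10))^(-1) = (2 6 7 10 4 5) = [0, 1, 6, 3, 5, 2, 7, 10, 8, 9, 4]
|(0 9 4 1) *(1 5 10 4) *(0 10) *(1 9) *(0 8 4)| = 3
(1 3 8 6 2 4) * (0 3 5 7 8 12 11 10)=[3, 5, 4, 12, 1, 7, 2, 8, 6, 9, 0, 10, 11]=(0 3 12 11 10)(1 5 7 8 6 2 4)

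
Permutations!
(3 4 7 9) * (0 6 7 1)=(0 6 7 9 3 4 1)=[6, 0, 2, 4, 1, 5, 7, 9, 8, 3]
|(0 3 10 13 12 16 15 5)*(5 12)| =|(0 3 10 13 5)(12 16 15)| =15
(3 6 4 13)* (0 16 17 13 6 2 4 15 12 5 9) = (0 16 17 13 3 2 4 6 15 12 5 9) = [16, 1, 4, 2, 6, 9, 15, 7, 8, 0, 10, 11, 5, 3, 14, 12, 17, 13]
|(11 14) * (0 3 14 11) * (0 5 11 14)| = |(0 3)(5 11 14)| = 6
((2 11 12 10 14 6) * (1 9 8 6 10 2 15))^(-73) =(1 8 15 9 6)(2 12 11)(10 14) =[0, 8, 12, 3, 4, 5, 1, 7, 15, 6, 14, 2, 11, 13, 10, 9]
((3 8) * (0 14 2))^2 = [2, 1, 14, 3, 4, 5, 6, 7, 8, 9, 10, 11, 12, 13, 0] = (0 2 14)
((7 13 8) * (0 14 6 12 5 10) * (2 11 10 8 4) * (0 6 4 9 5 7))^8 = (0 7 2 5 6 14 13 11 8 12 4 9 10) = [7, 1, 5, 3, 9, 6, 14, 2, 12, 10, 0, 8, 4, 11, 13]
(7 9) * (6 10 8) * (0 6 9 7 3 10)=(0 6)(3 10 8 9)=[6, 1, 2, 10, 4, 5, 0, 7, 9, 3, 8]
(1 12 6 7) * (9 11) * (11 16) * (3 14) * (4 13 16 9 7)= (1 12 6 4 13 16 11 7)(3 14)= [0, 12, 2, 14, 13, 5, 4, 1, 8, 9, 10, 7, 6, 16, 3, 15, 11]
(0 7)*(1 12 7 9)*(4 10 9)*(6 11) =[4, 12, 2, 3, 10, 5, 11, 0, 8, 1, 9, 6, 7] =(0 4 10 9 1 12 7)(6 11)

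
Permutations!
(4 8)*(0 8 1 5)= [8, 5, 2, 3, 1, 0, 6, 7, 4]= (0 8 4 1 5)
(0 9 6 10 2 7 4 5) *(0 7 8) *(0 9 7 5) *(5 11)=(0 7 4)(2 8 9 6 10)(5 11)=[7, 1, 8, 3, 0, 11, 10, 4, 9, 6, 2, 5]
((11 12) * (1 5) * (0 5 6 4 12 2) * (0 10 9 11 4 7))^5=[0, 1, 10, 3, 12, 5, 6, 7, 8, 11, 9, 2, 4]=(2 10 9 11)(4 12)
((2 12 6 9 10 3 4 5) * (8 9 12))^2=(12)(2 9 3 5 8 10 4)=[0, 1, 9, 5, 2, 8, 6, 7, 10, 3, 4, 11, 12]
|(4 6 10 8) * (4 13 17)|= |(4 6 10 8 13 17)|= 6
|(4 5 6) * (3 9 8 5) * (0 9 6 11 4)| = |(0 9 8 5 11 4 3 6)| = 8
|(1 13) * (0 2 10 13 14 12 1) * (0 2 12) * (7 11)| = 12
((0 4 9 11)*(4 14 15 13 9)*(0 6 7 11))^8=(0 13 14 9 15)(6 11 7)=[13, 1, 2, 3, 4, 5, 11, 6, 8, 15, 10, 7, 12, 14, 9, 0]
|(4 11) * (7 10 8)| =|(4 11)(7 10 8)| =6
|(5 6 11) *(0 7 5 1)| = |(0 7 5 6 11 1)| = 6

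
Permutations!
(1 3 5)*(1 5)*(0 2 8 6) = (0 2 8 6)(1 3) = [2, 3, 8, 1, 4, 5, 0, 7, 6]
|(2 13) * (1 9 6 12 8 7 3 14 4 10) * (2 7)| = |(1 9 6 12 8 2 13 7 3 14 4 10)| = 12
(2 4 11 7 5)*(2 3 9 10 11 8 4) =[0, 1, 2, 9, 8, 3, 6, 5, 4, 10, 11, 7] =(3 9 10 11 7 5)(4 8)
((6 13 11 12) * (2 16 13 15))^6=(2 15 6 12 11 13 16)=[0, 1, 15, 3, 4, 5, 12, 7, 8, 9, 10, 13, 11, 16, 14, 6, 2]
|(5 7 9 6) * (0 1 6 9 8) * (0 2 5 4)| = |(9)(0 1 6 4)(2 5 7 8)| = 4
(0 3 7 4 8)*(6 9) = (0 3 7 4 8)(6 9) = [3, 1, 2, 7, 8, 5, 9, 4, 0, 6]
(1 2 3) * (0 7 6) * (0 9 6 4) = (0 7 4)(1 2 3)(6 9) = [7, 2, 3, 1, 0, 5, 9, 4, 8, 6]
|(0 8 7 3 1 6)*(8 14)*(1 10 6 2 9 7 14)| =|(0 1 2 9 7 3 10 6)(8 14)| =8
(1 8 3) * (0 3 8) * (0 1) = (8)(0 3) = [3, 1, 2, 0, 4, 5, 6, 7, 8]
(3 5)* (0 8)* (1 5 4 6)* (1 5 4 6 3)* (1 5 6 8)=(0 1 4 3 8)=[1, 4, 2, 8, 3, 5, 6, 7, 0]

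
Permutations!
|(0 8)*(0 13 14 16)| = |(0 8 13 14 16)| = 5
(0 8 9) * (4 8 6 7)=(0 6 7 4 8 9)=[6, 1, 2, 3, 8, 5, 7, 4, 9, 0]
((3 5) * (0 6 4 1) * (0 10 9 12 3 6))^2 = [0, 9, 2, 6, 10, 4, 1, 7, 8, 3, 12, 11, 5] = (1 9 3 6)(4 10 12 5)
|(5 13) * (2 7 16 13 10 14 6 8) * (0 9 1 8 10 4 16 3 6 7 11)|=60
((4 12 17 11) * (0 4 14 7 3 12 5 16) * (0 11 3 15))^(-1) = [15, 1, 2, 17, 0, 4, 6, 14, 8, 9, 10, 16, 3, 13, 11, 7, 5, 12] = (0 15 7 14 11 16 5 4)(3 17 12)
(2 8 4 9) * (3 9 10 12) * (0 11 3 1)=(0 11 3 9 2 8 4 10 12 1)=[11, 0, 8, 9, 10, 5, 6, 7, 4, 2, 12, 3, 1]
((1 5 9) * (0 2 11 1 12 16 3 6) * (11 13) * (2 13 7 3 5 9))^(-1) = (0 6 3 7 2 5 16 12 9 1 11 13) = [6, 11, 5, 7, 4, 16, 3, 2, 8, 1, 10, 13, 9, 0, 14, 15, 12]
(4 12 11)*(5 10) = (4 12 11)(5 10) = [0, 1, 2, 3, 12, 10, 6, 7, 8, 9, 5, 4, 11]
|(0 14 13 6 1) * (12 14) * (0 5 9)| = 8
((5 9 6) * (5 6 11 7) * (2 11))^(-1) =(2 9 5 7 11) =[0, 1, 9, 3, 4, 7, 6, 11, 8, 5, 10, 2]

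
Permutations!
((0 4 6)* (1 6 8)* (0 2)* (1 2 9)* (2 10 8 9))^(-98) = (10)(0 6 9)(1 4 2) = [6, 4, 1, 3, 2, 5, 9, 7, 8, 0, 10]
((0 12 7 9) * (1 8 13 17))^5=(0 12 7 9)(1 8 13 17)=[12, 8, 2, 3, 4, 5, 6, 9, 13, 0, 10, 11, 7, 17, 14, 15, 16, 1]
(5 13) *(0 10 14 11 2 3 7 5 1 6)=(0 10 14 11 2 3 7 5 13 1 6)=[10, 6, 3, 7, 4, 13, 0, 5, 8, 9, 14, 2, 12, 1, 11]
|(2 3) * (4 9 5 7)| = |(2 3)(4 9 5 7)| = 4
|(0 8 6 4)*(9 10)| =4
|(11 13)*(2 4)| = 2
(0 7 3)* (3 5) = (0 7 5 3) = [7, 1, 2, 0, 4, 3, 6, 5]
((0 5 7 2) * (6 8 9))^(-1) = (0 2 7 5)(6 9 8) = [2, 1, 7, 3, 4, 0, 9, 5, 6, 8]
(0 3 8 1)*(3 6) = (0 6 3 8 1) = [6, 0, 2, 8, 4, 5, 3, 7, 1]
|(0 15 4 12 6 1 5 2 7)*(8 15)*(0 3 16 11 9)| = 14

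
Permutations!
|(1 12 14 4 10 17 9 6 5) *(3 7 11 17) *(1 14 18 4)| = |(1 12 18 4 10 3 7 11 17 9 6 5 14)| = 13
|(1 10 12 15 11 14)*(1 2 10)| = |(2 10 12 15 11 14)| = 6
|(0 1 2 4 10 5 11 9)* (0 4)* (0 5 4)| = 6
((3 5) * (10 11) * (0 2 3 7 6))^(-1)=(0 6 7 5 3 2)(10 11)=[6, 1, 0, 2, 4, 3, 7, 5, 8, 9, 11, 10]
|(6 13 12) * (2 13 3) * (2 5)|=|(2 13 12 6 3 5)|=6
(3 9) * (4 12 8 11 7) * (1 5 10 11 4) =(1 5 10 11 7)(3 9)(4 12 8) =[0, 5, 2, 9, 12, 10, 6, 1, 4, 3, 11, 7, 8]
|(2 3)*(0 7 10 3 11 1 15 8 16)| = 10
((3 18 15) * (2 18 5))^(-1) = (2 5 3 15 18) = [0, 1, 5, 15, 4, 3, 6, 7, 8, 9, 10, 11, 12, 13, 14, 18, 16, 17, 2]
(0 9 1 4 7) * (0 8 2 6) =(0 9 1 4 7 8 2 6) =[9, 4, 6, 3, 7, 5, 0, 8, 2, 1]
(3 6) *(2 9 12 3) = (2 9 12 3 6) = [0, 1, 9, 6, 4, 5, 2, 7, 8, 12, 10, 11, 3]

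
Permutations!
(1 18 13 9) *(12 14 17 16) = [0, 18, 2, 3, 4, 5, 6, 7, 8, 1, 10, 11, 14, 9, 17, 15, 12, 16, 13] = (1 18 13 9)(12 14 17 16)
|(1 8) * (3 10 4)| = 6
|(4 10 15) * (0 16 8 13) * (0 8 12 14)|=12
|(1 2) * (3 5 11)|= |(1 2)(3 5 11)|= 6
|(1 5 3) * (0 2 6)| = |(0 2 6)(1 5 3)| = 3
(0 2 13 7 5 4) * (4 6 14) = (0 2 13 7 5 6 14 4) = [2, 1, 13, 3, 0, 6, 14, 5, 8, 9, 10, 11, 12, 7, 4]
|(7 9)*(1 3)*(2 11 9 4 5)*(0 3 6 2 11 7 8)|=|(0 3 1 6 2 7 4 5 11 9 8)|=11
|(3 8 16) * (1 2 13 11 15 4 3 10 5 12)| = 12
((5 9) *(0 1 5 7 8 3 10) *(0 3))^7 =(0 1 5 9 7 8)(3 10) =[1, 5, 2, 10, 4, 9, 6, 8, 0, 7, 3]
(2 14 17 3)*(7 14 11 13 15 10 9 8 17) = (2 11 13 15 10 9 8 17 3)(7 14) = [0, 1, 11, 2, 4, 5, 6, 14, 17, 8, 9, 13, 12, 15, 7, 10, 16, 3]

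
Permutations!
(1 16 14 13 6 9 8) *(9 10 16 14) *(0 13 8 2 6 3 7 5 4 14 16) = (0 13 3 7 5 4 14 8 1 16 9 2 6 10) = [13, 16, 6, 7, 14, 4, 10, 5, 1, 2, 0, 11, 12, 3, 8, 15, 9]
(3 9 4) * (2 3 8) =(2 3 9 4 8) =[0, 1, 3, 9, 8, 5, 6, 7, 2, 4]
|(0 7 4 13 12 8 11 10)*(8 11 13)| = 8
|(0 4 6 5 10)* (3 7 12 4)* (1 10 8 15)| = 11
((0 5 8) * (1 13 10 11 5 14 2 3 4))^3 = (0 3 13 5 14 4 10 8 2 1 11) = [3, 11, 1, 13, 10, 14, 6, 7, 2, 9, 8, 0, 12, 5, 4]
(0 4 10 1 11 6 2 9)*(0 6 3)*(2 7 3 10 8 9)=(0 4 8 9 6 7 3)(1 11 10)=[4, 11, 2, 0, 8, 5, 7, 3, 9, 6, 1, 10]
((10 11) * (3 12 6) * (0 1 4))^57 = (12)(10 11) = [0, 1, 2, 3, 4, 5, 6, 7, 8, 9, 11, 10, 12]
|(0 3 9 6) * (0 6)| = 3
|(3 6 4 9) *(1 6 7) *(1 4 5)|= 12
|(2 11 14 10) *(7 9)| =|(2 11 14 10)(7 9)| =4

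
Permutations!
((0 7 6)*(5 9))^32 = [6, 1, 2, 3, 4, 5, 7, 0, 8, 9] = (9)(0 6 7)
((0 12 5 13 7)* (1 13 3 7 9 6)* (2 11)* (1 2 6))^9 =(13)(0 7 3 5 12) =[7, 1, 2, 5, 4, 12, 6, 3, 8, 9, 10, 11, 0, 13]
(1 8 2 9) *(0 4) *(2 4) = (0 2 9 1 8 4) = [2, 8, 9, 3, 0, 5, 6, 7, 4, 1]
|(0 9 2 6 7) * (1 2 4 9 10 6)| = |(0 10 6 7)(1 2)(4 9)| = 4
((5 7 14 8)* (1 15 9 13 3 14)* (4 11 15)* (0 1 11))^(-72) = (15) = [0, 1, 2, 3, 4, 5, 6, 7, 8, 9, 10, 11, 12, 13, 14, 15]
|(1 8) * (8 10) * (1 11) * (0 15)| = 4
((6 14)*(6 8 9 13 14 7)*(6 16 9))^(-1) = (6 8 14 13 9 16 7) = [0, 1, 2, 3, 4, 5, 8, 6, 14, 16, 10, 11, 12, 9, 13, 15, 7]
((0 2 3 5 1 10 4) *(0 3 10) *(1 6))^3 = (0 4 6 2 3 1 10 5) = [4, 10, 3, 1, 6, 0, 2, 7, 8, 9, 5]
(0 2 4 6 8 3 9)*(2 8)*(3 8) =(0 3 9)(2 4 6) =[3, 1, 4, 9, 6, 5, 2, 7, 8, 0]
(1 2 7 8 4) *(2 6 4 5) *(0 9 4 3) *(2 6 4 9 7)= (9)(0 7 8 5 6 3)(1 4)= [7, 4, 2, 0, 1, 6, 3, 8, 5, 9]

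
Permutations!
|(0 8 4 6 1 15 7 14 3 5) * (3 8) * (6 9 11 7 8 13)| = 30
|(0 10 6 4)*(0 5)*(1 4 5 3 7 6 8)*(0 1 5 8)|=14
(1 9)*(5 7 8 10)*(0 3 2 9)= (0 3 2 9 1)(5 7 8 10)= [3, 0, 9, 2, 4, 7, 6, 8, 10, 1, 5]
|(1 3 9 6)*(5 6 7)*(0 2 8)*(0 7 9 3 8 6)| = 7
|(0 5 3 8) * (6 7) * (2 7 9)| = |(0 5 3 8)(2 7 6 9)| = 4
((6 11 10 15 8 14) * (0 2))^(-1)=(0 2)(6 14 8 15 10 11)=[2, 1, 0, 3, 4, 5, 14, 7, 15, 9, 11, 6, 12, 13, 8, 10]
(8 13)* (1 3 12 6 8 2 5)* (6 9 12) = [0, 3, 5, 6, 4, 1, 8, 7, 13, 12, 10, 11, 9, 2] = (1 3 6 8 13 2 5)(9 12)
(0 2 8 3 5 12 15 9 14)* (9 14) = (0 2 8 3 5 12 15 14) = [2, 1, 8, 5, 4, 12, 6, 7, 3, 9, 10, 11, 15, 13, 0, 14]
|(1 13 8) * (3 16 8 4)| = 6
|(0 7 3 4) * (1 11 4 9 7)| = 12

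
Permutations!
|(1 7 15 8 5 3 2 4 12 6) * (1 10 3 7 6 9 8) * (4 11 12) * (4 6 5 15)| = |(1 5 7 4 6 10 3 2 11 12 9 8 15)| = 13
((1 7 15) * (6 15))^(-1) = (1 15 6 7) = [0, 15, 2, 3, 4, 5, 7, 1, 8, 9, 10, 11, 12, 13, 14, 6]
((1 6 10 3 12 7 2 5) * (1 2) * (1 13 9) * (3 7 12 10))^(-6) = (1 6 3 10 7 13 9) = [0, 6, 2, 10, 4, 5, 3, 13, 8, 1, 7, 11, 12, 9]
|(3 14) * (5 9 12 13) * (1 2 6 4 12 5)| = 6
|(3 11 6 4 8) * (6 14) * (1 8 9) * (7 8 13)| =|(1 13 7 8 3 11 14 6 4 9)| =10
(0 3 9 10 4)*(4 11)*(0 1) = (0 3 9 10 11 4 1) = [3, 0, 2, 9, 1, 5, 6, 7, 8, 10, 11, 4]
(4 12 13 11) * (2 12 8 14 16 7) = (2 12 13 11 4 8 14 16 7) = [0, 1, 12, 3, 8, 5, 6, 2, 14, 9, 10, 4, 13, 11, 16, 15, 7]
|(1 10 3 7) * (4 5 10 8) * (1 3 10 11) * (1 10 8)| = 10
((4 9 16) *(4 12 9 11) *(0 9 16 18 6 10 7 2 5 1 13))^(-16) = (0 10 1 18 2)(5 9 7 13 6) = [10, 18, 0, 3, 4, 9, 5, 13, 8, 7, 1, 11, 12, 6, 14, 15, 16, 17, 2]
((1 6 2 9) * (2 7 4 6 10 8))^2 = (1 8 9 10 2)(4 7 6) = [0, 8, 1, 3, 7, 5, 4, 6, 9, 10, 2]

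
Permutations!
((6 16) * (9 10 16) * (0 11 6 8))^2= (0 6 10 8 11 9 16)= [6, 1, 2, 3, 4, 5, 10, 7, 11, 16, 8, 9, 12, 13, 14, 15, 0]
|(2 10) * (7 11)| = 2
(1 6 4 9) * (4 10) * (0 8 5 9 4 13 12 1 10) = (0 8 5 9 10 13 12 1 6) = [8, 6, 2, 3, 4, 9, 0, 7, 5, 10, 13, 11, 1, 12]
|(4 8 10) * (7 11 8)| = 5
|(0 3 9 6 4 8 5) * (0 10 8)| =15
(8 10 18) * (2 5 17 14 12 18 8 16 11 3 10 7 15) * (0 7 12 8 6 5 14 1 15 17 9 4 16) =(0 7 17 1 15 2 14 8 12 18)(3 10 6 5 9 4 16 11) =[7, 15, 14, 10, 16, 9, 5, 17, 12, 4, 6, 3, 18, 13, 8, 2, 11, 1, 0]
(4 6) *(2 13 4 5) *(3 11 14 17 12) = (2 13 4 6 5)(3 11 14 17 12) = [0, 1, 13, 11, 6, 2, 5, 7, 8, 9, 10, 14, 3, 4, 17, 15, 16, 12]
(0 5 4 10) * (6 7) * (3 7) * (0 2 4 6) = (0 5 6 3 7)(2 4 10) = [5, 1, 4, 7, 10, 6, 3, 0, 8, 9, 2]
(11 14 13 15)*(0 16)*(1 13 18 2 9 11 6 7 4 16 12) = [12, 13, 9, 3, 16, 5, 7, 4, 8, 11, 10, 14, 1, 15, 18, 6, 0, 17, 2] = (0 12 1 13 15 6 7 4 16)(2 9 11 14 18)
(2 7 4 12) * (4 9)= (2 7 9 4 12)= [0, 1, 7, 3, 12, 5, 6, 9, 8, 4, 10, 11, 2]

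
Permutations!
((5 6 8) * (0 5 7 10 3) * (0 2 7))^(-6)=(0 6)(2 10)(3 7)(5 8)=[6, 1, 10, 7, 4, 8, 0, 3, 5, 9, 2]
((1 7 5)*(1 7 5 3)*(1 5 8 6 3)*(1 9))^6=[0, 9, 2, 6, 4, 3, 8, 5, 1, 7]=(1 9 7 5 3 6 8)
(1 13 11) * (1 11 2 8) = (1 13 2 8) = [0, 13, 8, 3, 4, 5, 6, 7, 1, 9, 10, 11, 12, 2]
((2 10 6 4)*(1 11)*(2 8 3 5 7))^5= (1 11)(2 3 6 7 8 10 5 4)= [0, 11, 3, 6, 2, 4, 7, 8, 10, 9, 5, 1]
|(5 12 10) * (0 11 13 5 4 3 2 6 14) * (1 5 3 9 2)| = |(0 11 13 3 1 5 12 10 4 9 2 6 14)| = 13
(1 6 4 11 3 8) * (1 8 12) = (1 6 4 11 3 12) = [0, 6, 2, 12, 11, 5, 4, 7, 8, 9, 10, 3, 1]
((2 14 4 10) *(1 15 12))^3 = (15)(2 10 4 14) = [0, 1, 10, 3, 14, 5, 6, 7, 8, 9, 4, 11, 12, 13, 2, 15]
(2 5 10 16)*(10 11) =(2 5 11 10 16) =[0, 1, 5, 3, 4, 11, 6, 7, 8, 9, 16, 10, 12, 13, 14, 15, 2]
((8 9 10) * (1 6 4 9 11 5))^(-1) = [0, 5, 2, 3, 6, 11, 1, 7, 10, 4, 9, 8] = (1 5 11 8 10 9 4 6)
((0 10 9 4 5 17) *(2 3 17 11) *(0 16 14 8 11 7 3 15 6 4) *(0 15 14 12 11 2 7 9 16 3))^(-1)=(0 7 11 12 16 10)(2 8 14)(3 17)(4 6 15 9 5)=[7, 1, 8, 17, 6, 4, 15, 11, 14, 5, 0, 12, 16, 13, 2, 9, 10, 3]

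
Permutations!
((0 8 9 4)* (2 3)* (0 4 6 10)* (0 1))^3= (0 6)(1 9)(2 3)(8 10)= [6, 9, 3, 2, 4, 5, 0, 7, 10, 1, 8]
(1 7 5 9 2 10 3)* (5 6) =(1 7 6 5 9 2 10 3) =[0, 7, 10, 1, 4, 9, 5, 6, 8, 2, 3]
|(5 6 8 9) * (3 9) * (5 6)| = |(3 9 6 8)| = 4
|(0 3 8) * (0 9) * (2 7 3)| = 6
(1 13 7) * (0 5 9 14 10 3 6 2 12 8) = (0 5 9 14 10 3 6 2 12 8)(1 13 7) = [5, 13, 12, 6, 4, 9, 2, 1, 0, 14, 3, 11, 8, 7, 10]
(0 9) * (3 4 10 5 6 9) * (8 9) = [3, 1, 2, 4, 10, 6, 8, 7, 9, 0, 5] = (0 3 4 10 5 6 8 9)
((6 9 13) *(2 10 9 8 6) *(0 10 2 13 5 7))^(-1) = (13)(0 7 5 9 10)(6 8) = [7, 1, 2, 3, 4, 9, 8, 5, 6, 10, 0, 11, 12, 13]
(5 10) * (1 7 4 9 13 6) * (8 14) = (1 7 4 9 13 6)(5 10)(8 14) = [0, 7, 2, 3, 9, 10, 1, 4, 14, 13, 5, 11, 12, 6, 8]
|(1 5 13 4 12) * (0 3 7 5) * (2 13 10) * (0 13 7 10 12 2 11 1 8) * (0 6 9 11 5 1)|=45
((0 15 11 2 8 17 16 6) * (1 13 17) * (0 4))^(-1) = (0 4 6 16 17 13 1 8 2 11 15) = [4, 8, 11, 3, 6, 5, 16, 7, 2, 9, 10, 15, 12, 1, 14, 0, 17, 13]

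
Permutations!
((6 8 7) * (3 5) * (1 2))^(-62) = [0, 1, 2, 3, 4, 5, 8, 6, 7] = (6 8 7)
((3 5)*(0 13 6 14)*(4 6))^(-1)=(0 14 6 4 13)(3 5)=[14, 1, 2, 5, 13, 3, 4, 7, 8, 9, 10, 11, 12, 0, 6]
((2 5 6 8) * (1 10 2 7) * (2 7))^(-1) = (1 7 10)(2 8 6 5) = [0, 7, 8, 3, 4, 2, 5, 10, 6, 9, 1]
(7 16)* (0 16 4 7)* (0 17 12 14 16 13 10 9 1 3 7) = (0 13 10 9 1 3 7 4)(12 14 16 17) = [13, 3, 2, 7, 0, 5, 6, 4, 8, 1, 9, 11, 14, 10, 16, 15, 17, 12]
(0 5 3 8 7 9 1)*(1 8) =[5, 0, 2, 1, 4, 3, 6, 9, 7, 8] =(0 5 3 1)(7 9 8)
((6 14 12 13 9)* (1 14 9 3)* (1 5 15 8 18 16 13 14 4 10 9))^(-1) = (1 6 9 10 4)(3 13 16 18 8 15 5)(12 14) = [0, 6, 2, 13, 1, 3, 9, 7, 15, 10, 4, 11, 14, 16, 12, 5, 18, 17, 8]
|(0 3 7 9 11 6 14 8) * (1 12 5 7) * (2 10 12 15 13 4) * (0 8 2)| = |(0 3 1 15 13 4)(2 10 12 5 7 9 11 6 14)| = 18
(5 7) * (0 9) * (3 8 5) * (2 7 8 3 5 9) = (0 2 7 5 8 9) = [2, 1, 7, 3, 4, 8, 6, 5, 9, 0]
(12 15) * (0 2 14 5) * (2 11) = (0 11 2 14 5)(12 15) = [11, 1, 14, 3, 4, 0, 6, 7, 8, 9, 10, 2, 15, 13, 5, 12]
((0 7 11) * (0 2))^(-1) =[2, 1, 11, 3, 4, 5, 6, 0, 8, 9, 10, 7] =(0 2 11 7)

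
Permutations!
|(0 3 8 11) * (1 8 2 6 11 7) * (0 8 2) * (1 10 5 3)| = |(0 1 2 6 11 8 7 10 5 3)| = 10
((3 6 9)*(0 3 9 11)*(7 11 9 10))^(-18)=[9, 1, 2, 10, 4, 5, 7, 3, 8, 11, 0, 6]=(0 9 11 6 7 3 10)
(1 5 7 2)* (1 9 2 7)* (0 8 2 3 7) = (0 8 2 9 3 7)(1 5) = [8, 5, 9, 7, 4, 1, 6, 0, 2, 3]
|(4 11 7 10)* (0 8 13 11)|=|(0 8 13 11 7 10 4)|=7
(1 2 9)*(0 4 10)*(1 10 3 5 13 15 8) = (0 4 3 5 13 15 8 1 2 9 10) = [4, 2, 9, 5, 3, 13, 6, 7, 1, 10, 0, 11, 12, 15, 14, 8]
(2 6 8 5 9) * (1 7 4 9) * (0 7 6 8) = (0 7 4 9 2 8 5 1 6) = [7, 6, 8, 3, 9, 1, 0, 4, 5, 2]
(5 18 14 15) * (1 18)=[0, 18, 2, 3, 4, 1, 6, 7, 8, 9, 10, 11, 12, 13, 15, 5, 16, 17, 14]=(1 18 14 15 5)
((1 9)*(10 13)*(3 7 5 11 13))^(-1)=[0, 9, 2, 10, 4, 7, 6, 3, 8, 1, 13, 5, 12, 11]=(1 9)(3 10 13 11 5 7)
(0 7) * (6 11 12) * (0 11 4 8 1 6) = (0 7 11 12)(1 6 4 8) = [7, 6, 2, 3, 8, 5, 4, 11, 1, 9, 10, 12, 0]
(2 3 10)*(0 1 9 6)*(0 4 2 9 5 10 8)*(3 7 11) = [1, 5, 7, 8, 2, 10, 4, 11, 0, 6, 9, 3] = (0 1 5 10 9 6 4 2 7 11 3 8)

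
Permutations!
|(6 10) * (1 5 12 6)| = 5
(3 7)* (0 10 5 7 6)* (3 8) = (0 10 5 7 8 3 6) = [10, 1, 2, 6, 4, 7, 0, 8, 3, 9, 5]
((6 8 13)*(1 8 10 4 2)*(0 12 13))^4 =[10, 13, 12, 3, 0, 5, 1, 7, 6, 9, 8, 11, 4, 2] =(0 10 8 6 1 13 2 12 4)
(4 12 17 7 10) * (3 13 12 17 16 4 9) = (3 13 12 16 4 17 7 10 9) = [0, 1, 2, 13, 17, 5, 6, 10, 8, 3, 9, 11, 16, 12, 14, 15, 4, 7]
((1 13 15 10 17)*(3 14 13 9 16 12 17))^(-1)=(1 17 12 16 9)(3 10 15 13 14)=[0, 17, 2, 10, 4, 5, 6, 7, 8, 1, 15, 11, 16, 14, 3, 13, 9, 12]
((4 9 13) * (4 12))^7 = [0, 1, 2, 3, 12, 5, 6, 7, 8, 4, 10, 11, 13, 9] = (4 12 13 9)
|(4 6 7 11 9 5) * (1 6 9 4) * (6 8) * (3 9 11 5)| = |(1 8 6 7 5)(3 9)(4 11)| = 10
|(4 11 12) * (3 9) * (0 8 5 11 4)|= 10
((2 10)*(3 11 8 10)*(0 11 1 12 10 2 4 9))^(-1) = [9, 3, 8, 2, 10, 5, 6, 7, 11, 4, 12, 0, 1] = (0 9 4 10 12 1 3 2 8 11)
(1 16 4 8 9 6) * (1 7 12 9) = (1 16 4 8)(6 7 12 9) = [0, 16, 2, 3, 8, 5, 7, 12, 1, 6, 10, 11, 9, 13, 14, 15, 4]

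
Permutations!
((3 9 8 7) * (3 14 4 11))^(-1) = [0, 1, 2, 11, 14, 5, 6, 8, 9, 3, 10, 4, 12, 13, 7] = (3 11 4 14 7 8 9)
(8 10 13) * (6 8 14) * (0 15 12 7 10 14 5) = (0 15 12 7 10 13 5)(6 8 14) = [15, 1, 2, 3, 4, 0, 8, 10, 14, 9, 13, 11, 7, 5, 6, 12]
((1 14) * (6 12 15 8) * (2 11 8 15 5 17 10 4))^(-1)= [0, 14, 4, 3, 10, 12, 8, 7, 11, 9, 17, 2, 6, 13, 1, 15, 16, 5]= (1 14)(2 4 10 17 5 12 6 8 11)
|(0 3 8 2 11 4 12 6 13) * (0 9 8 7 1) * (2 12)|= |(0 3 7 1)(2 11 4)(6 13 9 8 12)|= 60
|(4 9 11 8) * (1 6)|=|(1 6)(4 9 11 8)|=4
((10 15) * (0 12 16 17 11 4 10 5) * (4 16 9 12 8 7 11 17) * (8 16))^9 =[10, 1, 2, 3, 5, 4, 6, 7, 8, 12, 0, 11, 9, 13, 14, 16, 15, 17] =(17)(0 10)(4 5)(9 12)(15 16)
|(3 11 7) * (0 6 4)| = 3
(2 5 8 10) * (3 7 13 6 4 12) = (2 5 8 10)(3 7 13 6 4 12) = [0, 1, 5, 7, 12, 8, 4, 13, 10, 9, 2, 11, 3, 6]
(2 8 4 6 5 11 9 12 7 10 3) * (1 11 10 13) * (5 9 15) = (1 11 15 5 10 3 2 8 4 6 9 12 7 13) = [0, 11, 8, 2, 6, 10, 9, 13, 4, 12, 3, 15, 7, 1, 14, 5]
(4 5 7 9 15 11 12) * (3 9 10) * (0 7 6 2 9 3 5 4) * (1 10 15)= [7, 10, 9, 3, 4, 6, 2, 15, 8, 1, 5, 12, 0, 13, 14, 11]= (0 7 15 11 12)(1 10 5 6 2 9)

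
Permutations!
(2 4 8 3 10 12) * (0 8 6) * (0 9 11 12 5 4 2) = (0 8 3 10 5 4 6 9 11 12) = [8, 1, 2, 10, 6, 4, 9, 7, 3, 11, 5, 12, 0]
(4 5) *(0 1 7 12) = [1, 7, 2, 3, 5, 4, 6, 12, 8, 9, 10, 11, 0] = (0 1 7 12)(4 5)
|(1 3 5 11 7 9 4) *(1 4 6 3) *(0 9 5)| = 12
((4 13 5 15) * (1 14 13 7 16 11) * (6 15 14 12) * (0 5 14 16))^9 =[7, 11, 2, 3, 15, 0, 12, 4, 8, 9, 10, 16, 1, 14, 13, 6, 5] =(0 7 4 15 6 12 1 11 16 5)(13 14)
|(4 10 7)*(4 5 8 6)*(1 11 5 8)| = 15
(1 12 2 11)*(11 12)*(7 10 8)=(1 11)(2 12)(7 10 8)=[0, 11, 12, 3, 4, 5, 6, 10, 7, 9, 8, 1, 2]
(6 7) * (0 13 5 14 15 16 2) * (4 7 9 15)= (0 13 5 14 4 7 6 9 15 16 2)= [13, 1, 0, 3, 7, 14, 9, 6, 8, 15, 10, 11, 12, 5, 4, 16, 2]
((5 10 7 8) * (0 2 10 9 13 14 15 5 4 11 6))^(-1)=[6, 1, 0, 3, 8, 15, 11, 10, 7, 5, 2, 4, 12, 9, 13, 14]=(0 6 11 4 8 7 10 2)(5 15 14 13 9)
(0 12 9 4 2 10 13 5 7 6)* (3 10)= (0 12 9 4 2 3 10 13 5 7 6)= [12, 1, 3, 10, 2, 7, 0, 6, 8, 4, 13, 11, 9, 5]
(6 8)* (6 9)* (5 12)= (5 12)(6 8 9)= [0, 1, 2, 3, 4, 12, 8, 7, 9, 6, 10, 11, 5]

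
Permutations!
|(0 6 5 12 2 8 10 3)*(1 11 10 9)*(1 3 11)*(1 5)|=18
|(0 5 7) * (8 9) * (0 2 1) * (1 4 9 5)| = |(0 1)(2 4 9 8 5 7)| = 6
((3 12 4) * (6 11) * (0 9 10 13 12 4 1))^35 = (0 1 12 13 10 9)(3 4)(6 11) = [1, 12, 2, 4, 3, 5, 11, 7, 8, 0, 9, 6, 13, 10]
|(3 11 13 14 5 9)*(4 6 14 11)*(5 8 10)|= |(3 4 6 14 8 10 5 9)(11 13)|= 8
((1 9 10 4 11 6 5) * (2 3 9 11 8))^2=(1 6)(2 9 4)(3 10 8)(5 11)=[0, 6, 9, 10, 2, 11, 1, 7, 3, 4, 8, 5]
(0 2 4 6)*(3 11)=(0 2 4 6)(3 11)=[2, 1, 4, 11, 6, 5, 0, 7, 8, 9, 10, 3]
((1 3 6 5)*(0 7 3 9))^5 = (0 1 6 7 9 5 3) = [1, 6, 2, 0, 4, 3, 7, 9, 8, 5]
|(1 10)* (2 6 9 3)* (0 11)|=4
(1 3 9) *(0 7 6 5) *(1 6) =(0 7 1 3 9 6 5) =[7, 3, 2, 9, 4, 0, 5, 1, 8, 6]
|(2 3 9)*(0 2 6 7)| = 6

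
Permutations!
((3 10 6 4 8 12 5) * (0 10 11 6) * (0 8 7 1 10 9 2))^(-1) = (0 2 9)(1 7 4 6 11 3 5 12 8 10) = [2, 7, 9, 5, 6, 12, 11, 4, 10, 0, 1, 3, 8]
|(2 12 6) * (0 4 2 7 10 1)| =|(0 4 2 12 6 7 10 1)| =8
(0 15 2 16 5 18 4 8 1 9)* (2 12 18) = (0 15 12 18 4 8 1 9)(2 16 5) = [15, 9, 16, 3, 8, 2, 6, 7, 1, 0, 10, 11, 18, 13, 14, 12, 5, 17, 4]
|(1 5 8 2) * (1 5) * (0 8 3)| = |(0 8 2 5 3)| = 5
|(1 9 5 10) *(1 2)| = 5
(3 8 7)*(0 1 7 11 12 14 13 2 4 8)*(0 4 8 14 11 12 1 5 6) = (0 5 6)(1 7 3 4 14 13 2 8 12 11) = [5, 7, 8, 4, 14, 6, 0, 3, 12, 9, 10, 1, 11, 2, 13]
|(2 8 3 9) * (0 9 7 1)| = |(0 9 2 8 3 7 1)| = 7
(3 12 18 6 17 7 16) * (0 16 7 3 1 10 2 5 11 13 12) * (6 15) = (0 16 1 10 2 5 11 13 12 18 15 6 17 3) = [16, 10, 5, 0, 4, 11, 17, 7, 8, 9, 2, 13, 18, 12, 14, 6, 1, 3, 15]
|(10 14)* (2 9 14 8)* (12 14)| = |(2 9 12 14 10 8)| = 6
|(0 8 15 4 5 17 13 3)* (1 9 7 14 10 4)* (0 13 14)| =30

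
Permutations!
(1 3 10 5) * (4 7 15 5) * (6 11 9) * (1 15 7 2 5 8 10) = (1 3)(2 5 15 8 10 4)(6 11 9) = [0, 3, 5, 1, 2, 15, 11, 7, 10, 6, 4, 9, 12, 13, 14, 8]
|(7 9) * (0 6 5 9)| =|(0 6 5 9 7)| =5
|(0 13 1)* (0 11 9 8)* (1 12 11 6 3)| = 6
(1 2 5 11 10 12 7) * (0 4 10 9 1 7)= (0 4 10 12)(1 2 5 11 9)= [4, 2, 5, 3, 10, 11, 6, 7, 8, 1, 12, 9, 0]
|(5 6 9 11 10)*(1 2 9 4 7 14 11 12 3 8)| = |(1 2 9 12 3 8)(4 7 14 11 10 5 6)| = 42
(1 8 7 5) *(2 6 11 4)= (1 8 7 5)(2 6 11 4)= [0, 8, 6, 3, 2, 1, 11, 5, 7, 9, 10, 4]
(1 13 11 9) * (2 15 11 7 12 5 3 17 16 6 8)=[0, 13, 15, 17, 4, 3, 8, 12, 2, 1, 10, 9, 5, 7, 14, 11, 6, 16]=(1 13 7 12 5 3 17 16 6 8 2 15 11 9)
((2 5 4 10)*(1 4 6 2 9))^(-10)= (1 10)(2 6 5)(4 9)= [0, 10, 6, 3, 9, 2, 5, 7, 8, 4, 1]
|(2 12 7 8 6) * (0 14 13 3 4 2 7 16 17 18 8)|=13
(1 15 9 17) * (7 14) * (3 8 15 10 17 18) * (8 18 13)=(1 10 17)(3 18)(7 14)(8 15 9 13)=[0, 10, 2, 18, 4, 5, 6, 14, 15, 13, 17, 11, 12, 8, 7, 9, 16, 1, 3]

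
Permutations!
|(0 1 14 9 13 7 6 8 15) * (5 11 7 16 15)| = 35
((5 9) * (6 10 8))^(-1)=(5 9)(6 8 10)=[0, 1, 2, 3, 4, 9, 8, 7, 10, 5, 6]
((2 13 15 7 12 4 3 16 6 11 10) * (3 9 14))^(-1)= [0, 1, 10, 14, 12, 5, 16, 15, 8, 4, 11, 6, 7, 2, 9, 13, 3]= (2 10 11 6 16 3 14 9 4 12 7 15 13)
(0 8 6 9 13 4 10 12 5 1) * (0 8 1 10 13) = (0 1 8 6 9)(4 13)(5 10 12) = [1, 8, 2, 3, 13, 10, 9, 7, 6, 0, 12, 11, 5, 4]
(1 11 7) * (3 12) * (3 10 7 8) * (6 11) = (1 6 11 8 3 12 10 7) = [0, 6, 2, 12, 4, 5, 11, 1, 3, 9, 7, 8, 10]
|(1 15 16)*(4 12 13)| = 3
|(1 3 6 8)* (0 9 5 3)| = 7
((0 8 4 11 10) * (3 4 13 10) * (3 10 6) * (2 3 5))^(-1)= (0 10 11 4 3 2 5 6 13 8)= [10, 1, 5, 2, 3, 6, 13, 7, 0, 9, 11, 4, 12, 8]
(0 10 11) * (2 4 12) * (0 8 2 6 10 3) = (0 3)(2 4 12 6 10 11 8) = [3, 1, 4, 0, 12, 5, 10, 7, 2, 9, 11, 8, 6]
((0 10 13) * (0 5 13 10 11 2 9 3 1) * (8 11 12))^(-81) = (0 1 3 9 2 11 8 12)(5 13) = [1, 3, 11, 9, 4, 13, 6, 7, 12, 2, 10, 8, 0, 5]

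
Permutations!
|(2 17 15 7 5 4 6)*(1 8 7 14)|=10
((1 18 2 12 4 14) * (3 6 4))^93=(1 6 2 14 3 18 4 12)=[0, 6, 14, 18, 12, 5, 2, 7, 8, 9, 10, 11, 1, 13, 3, 15, 16, 17, 4]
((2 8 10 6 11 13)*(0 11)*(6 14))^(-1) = (0 6 14 10 8 2 13 11) = [6, 1, 13, 3, 4, 5, 14, 7, 2, 9, 8, 0, 12, 11, 10]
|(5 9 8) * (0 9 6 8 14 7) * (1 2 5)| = |(0 9 14 7)(1 2 5 6 8)| = 20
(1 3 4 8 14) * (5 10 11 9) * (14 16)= (1 3 4 8 16 14)(5 10 11 9)= [0, 3, 2, 4, 8, 10, 6, 7, 16, 5, 11, 9, 12, 13, 1, 15, 14]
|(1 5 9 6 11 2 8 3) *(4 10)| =8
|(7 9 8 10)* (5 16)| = |(5 16)(7 9 8 10)| = 4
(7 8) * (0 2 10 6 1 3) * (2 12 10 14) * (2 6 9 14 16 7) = (0 12 10 9 14 6 1 3)(2 16 7 8) = [12, 3, 16, 0, 4, 5, 1, 8, 2, 14, 9, 11, 10, 13, 6, 15, 7]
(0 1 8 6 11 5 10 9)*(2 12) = (0 1 8 6 11 5 10 9)(2 12) = [1, 8, 12, 3, 4, 10, 11, 7, 6, 0, 9, 5, 2]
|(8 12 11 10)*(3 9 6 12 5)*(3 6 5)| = 8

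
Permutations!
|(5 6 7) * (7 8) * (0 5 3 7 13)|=|(0 5 6 8 13)(3 7)|=10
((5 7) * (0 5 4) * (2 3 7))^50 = (0 2 7)(3 4 5) = [2, 1, 7, 4, 5, 3, 6, 0]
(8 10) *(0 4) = (0 4)(8 10) = [4, 1, 2, 3, 0, 5, 6, 7, 10, 9, 8]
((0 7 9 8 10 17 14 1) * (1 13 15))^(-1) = (0 1 15 13 14 17 10 8 9 7) = [1, 15, 2, 3, 4, 5, 6, 0, 9, 7, 8, 11, 12, 14, 17, 13, 16, 10]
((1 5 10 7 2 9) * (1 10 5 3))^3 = (1 3)(2 7 10 9) = [0, 3, 7, 1, 4, 5, 6, 10, 8, 2, 9]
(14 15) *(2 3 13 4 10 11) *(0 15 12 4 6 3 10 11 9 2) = [15, 1, 10, 13, 11, 5, 3, 7, 8, 2, 9, 0, 4, 6, 12, 14] = (0 15 14 12 4 11)(2 10 9)(3 13 6)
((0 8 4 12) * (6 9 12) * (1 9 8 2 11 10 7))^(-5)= (0 10 9 2 7 12 11 1)(4 6 8)= [10, 0, 7, 3, 6, 5, 8, 12, 4, 2, 9, 1, 11]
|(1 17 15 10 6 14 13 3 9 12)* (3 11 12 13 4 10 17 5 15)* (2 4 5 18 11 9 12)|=|(1 18 11 2 4 10 6 14 5 15 17 3 12)(9 13)|=26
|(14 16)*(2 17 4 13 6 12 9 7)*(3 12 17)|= 20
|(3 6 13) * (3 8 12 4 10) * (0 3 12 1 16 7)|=24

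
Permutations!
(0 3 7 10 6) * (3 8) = (0 8 3 7 10 6) = [8, 1, 2, 7, 4, 5, 0, 10, 3, 9, 6]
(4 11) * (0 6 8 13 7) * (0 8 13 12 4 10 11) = [6, 1, 2, 3, 0, 5, 13, 8, 12, 9, 11, 10, 4, 7] = (0 6 13 7 8 12 4)(10 11)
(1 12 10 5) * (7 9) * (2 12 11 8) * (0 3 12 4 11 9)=(0 3 12 10 5 1 9 7)(2 4 11 8)=[3, 9, 4, 12, 11, 1, 6, 0, 2, 7, 5, 8, 10]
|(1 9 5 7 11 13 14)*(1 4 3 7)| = |(1 9 5)(3 7 11 13 14 4)| = 6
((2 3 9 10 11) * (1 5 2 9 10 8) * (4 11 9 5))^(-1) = (1 8 9 10 3 2 5 11 4) = [0, 8, 5, 2, 1, 11, 6, 7, 9, 10, 3, 4]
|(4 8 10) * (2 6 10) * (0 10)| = |(0 10 4 8 2 6)| = 6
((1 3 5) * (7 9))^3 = (7 9) = [0, 1, 2, 3, 4, 5, 6, 9, 8, 7]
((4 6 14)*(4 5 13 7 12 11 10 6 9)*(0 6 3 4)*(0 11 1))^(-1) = (0 1 12 7 13 5 14 6)(3 10 11 9 4) = [1, 12, 2, 10, 3, 14, 0, 13, 8, 4, 11, 9, 7, 5, 6]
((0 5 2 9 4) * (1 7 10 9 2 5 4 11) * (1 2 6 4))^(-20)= [6, 4, 9, 3, 2, 5, 11, 0, 8, 7, 1, 10]= (0 6 11 10 1 4 2 9 7)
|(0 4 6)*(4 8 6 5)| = 6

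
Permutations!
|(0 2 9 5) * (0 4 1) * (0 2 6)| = |(0 6)(1 2 9 5 4)| = 10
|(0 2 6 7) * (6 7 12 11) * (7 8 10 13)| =6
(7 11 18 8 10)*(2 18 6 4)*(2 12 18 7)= (2 7 11 6 4 12 18 8 10)= [0, 1, 7, 3, 12, 5, 4, 11, 10, 9, 2, 6, 18, 13, 14, 15, 16, 17, 8]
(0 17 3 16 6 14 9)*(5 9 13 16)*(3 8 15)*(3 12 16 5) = (0 17 8 15 12 16 6 14 13 5 9) = [17, 1, 2, 3, 4, 9, 14, 7, 15, 0, 10, 11, 16, 5, 13, 12, 6, 8]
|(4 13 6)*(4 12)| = 4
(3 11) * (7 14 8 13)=(3 11)(7 14 8 13)=[0, 1, 2, 11, 4, 5, 6, 14, 13, 9, 10, 3, 12, 7, 8]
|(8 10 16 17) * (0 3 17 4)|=7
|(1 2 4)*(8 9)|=6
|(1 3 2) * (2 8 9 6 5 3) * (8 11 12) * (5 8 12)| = 6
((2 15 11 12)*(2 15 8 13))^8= (2 13 8)(11 15 12)= [0, 1, 13, 3, 4, 5, 6, 7, 2, 9, 10, 15, 11, 8, 14, 12]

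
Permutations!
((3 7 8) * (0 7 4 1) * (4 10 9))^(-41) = (0 1 4 9 10 3 8 7) = [1, 4, 2, 8, 9, 5, 6, 0, 7, 10, 3]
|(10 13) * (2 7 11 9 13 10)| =5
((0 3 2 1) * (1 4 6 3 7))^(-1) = (0 1 7)(2 3 6 4) = [1, 7, 3, 6, 2, 5, 4, 0]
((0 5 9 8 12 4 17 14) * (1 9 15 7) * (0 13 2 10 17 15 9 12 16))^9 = (0 16 8 9 5)(1 7 15 4 12)(2 13 14 17 10) = [16, 7, 13, 3, 12, 0, 6, 15, 9, 5, 2, 11, 1, 14, 17, 4, 8, 10]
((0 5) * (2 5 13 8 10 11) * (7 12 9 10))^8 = [2, 1, 10, 3, 4, 11, 6, 13, 0, 7, 12, 9, 8, 5] = (0 2 10 12 8)(5 11 9 7 13)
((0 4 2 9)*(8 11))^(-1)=(0 9 2 4)(8 11)=[9, 1, 4, 3, 0, 5, 6, 7, 11, 2, 10, 8]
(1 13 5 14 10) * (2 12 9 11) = [0, 13, 12, 3, 4, 14, 6, 7, 8, 11, 1, 2, 9, 5, 10] = (1 13 5 14 10)(2 12 9 11)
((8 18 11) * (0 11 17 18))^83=(0 8 11)(17 18)=[8, 1, 2, 3, 4, 5, 6, 7, 11, 9, 10, 0, 12, 13, 14, 15, 16, 18, 17]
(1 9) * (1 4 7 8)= (1 9 4 7 8)= [0, 9, 2, 3, 7, 5, 6, 8, 1, 4]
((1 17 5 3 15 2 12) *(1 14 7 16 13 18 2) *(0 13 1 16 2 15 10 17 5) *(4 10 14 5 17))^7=(18)(2 12 5 3 14 7)(4 10)=[0, 1, 12, 14, 10, 3, 6, 2, 8, 9, 4, 11, 5, 13, 7, 15, 16, 17, 18]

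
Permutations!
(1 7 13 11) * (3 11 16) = (1 7 13 16 3 11) = [0, 7, 2, 11, 4, 5, 6, 13, 8, 9, 10, 1, 12, 16, 14, 15, 3]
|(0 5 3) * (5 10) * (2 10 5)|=6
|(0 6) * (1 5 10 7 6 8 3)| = |(0 8 3 1 5 10 7 6)| = 8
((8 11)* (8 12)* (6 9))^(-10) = (8 12 11) = [0, 1, 2, 3, 4, 5, 6, 7, 12, 9, 10, 8, 11]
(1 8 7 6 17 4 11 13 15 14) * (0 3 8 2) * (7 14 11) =(0 3 8 14 1 2)(4 7 6 17)(11 13 15) =[3, 2, 0, 8, 7, 5, 17, 6, 14, 9, 10, 13, 12, 15, 1, 11, 16, 4]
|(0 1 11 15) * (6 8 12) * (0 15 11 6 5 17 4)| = 8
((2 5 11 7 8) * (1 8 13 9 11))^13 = (1 8 2 5)(7 13 9 11) = [0, 8, 5, 3, 4, 1, 6, 13, 2, 11, 10, 7, 12, 9]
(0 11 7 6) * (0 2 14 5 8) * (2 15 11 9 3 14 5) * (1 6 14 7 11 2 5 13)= (0 9 3 7 14 5 8)(1 6 15 2 13)= [9, 6, 13, 7, 4, 8, 15, 14, 0, 3, 10, 11, 12, 1, 5, 2]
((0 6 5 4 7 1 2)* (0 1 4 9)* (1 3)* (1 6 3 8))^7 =(0 6 9 3 5)(1 2 8)(4 7) =[6, 2, 8, 5, 7, 0, 9, 4, 1, 3]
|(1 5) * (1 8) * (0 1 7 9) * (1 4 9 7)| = 3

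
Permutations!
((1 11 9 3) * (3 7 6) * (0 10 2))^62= [2, 9, 10, 11, 4, 5, 1, 3, 8, 6, 0, 7]= (0 2 10)(1 9 6)(3 11 7)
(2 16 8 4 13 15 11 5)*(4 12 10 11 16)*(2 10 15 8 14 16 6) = (2 4 13 8 12 15 6)(5 10 11)(14 16) = [0, 1, 4, 3, 13, 10, 2, 7, 12, 9, 11, 5, 15, 8, 16, 6, 14]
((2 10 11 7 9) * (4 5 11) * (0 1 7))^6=(0 4 9)(1 5 2)(7 11 10)=[4, 5, 1, 3, 9, 2, 6, 11, 8, 0, 7, 10]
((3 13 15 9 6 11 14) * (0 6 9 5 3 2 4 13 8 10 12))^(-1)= (0 12 10 8 3 5 15 13 4 2 14 11 6)= [12, 1, 14, 5, 2, 15, 0, 7, 3, 9, 8, 6, 10, 4, 11, 13]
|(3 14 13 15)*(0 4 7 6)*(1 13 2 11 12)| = |(0 4 7 6)(1 13 15 3 14 2 11 12)| = 8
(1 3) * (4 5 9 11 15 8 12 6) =(1 3)(4 5 9 11 15 8 12 6) =[0, 3, 2, 1, 5, 9, 4, 7, 12, 11, 10, 15, 6, 13, 14, 8]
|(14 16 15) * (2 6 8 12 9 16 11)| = 9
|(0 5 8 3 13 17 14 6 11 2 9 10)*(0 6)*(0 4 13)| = 20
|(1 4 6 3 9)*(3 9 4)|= 5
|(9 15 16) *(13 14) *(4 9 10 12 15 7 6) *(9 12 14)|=10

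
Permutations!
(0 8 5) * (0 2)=(0 8 5 2)=[8, 1, 0, 3, 4, 2, 6, 7, 5]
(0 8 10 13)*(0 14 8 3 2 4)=(0 3 2 4)(8 10 13 14)=[3, 1, 4, 2, 0, 5, 6, 7, 10, 9, 13, 11, 12, 14, 8]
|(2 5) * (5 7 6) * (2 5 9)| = 4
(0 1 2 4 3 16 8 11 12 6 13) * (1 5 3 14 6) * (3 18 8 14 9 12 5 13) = [13, 2, 4, 16, 9, 18, 3, 7, 11, 12, 10, 5, 1, 0, 6, 15, 14, 17, 8] = (0 13)(1 2 4 9 12)(3 16 14 6)(5 18 8 11)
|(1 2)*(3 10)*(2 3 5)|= 5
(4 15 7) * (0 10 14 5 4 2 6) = (0 10 14 5 4 15 7 2 6) = [10, 1, 6, 3, 15, 4, 0, 2, 8, 9, 14, 11, 12, 13, 5, 7]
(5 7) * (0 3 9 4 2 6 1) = (0 3 9 4 2 6 1)(5 7) = [3, 0, 6, 9, 2, 7, 1, 5, 8, 4]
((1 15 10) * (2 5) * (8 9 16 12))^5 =(1 10 15)(2 5)(8 9 16 12) =[0, 10, 5, 3, 4, 2, 6, 7, 9, 16, 15, 11, 8, 13, 14, 1, 12]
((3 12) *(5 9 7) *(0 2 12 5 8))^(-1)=(0 8 7 9 5 3 12 2)=[8, 1, 0, 12, 4, 3, 6, 9, 7, 5, 10, 11, 2]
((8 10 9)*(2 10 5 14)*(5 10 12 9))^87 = (2 8 14 9 5 12 10) = [0, 1, 8, 3, 4, 12, 6, 7, 14, 5, 2, 11, 10, 13, 9]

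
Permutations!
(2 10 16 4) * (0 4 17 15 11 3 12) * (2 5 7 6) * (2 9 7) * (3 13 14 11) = (0 4 5 2 10 16 17 15 3 12)(6 9 7)(11 13 14) = [4, 1, 10, 12, 5, 2, 9, 6, 8, 7, 16, 13, 0, 14, 11, 3, 17, 15]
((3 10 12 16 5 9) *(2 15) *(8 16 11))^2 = (3 12 8 5)(9 10 11 16) = [0, 1, 2, 12, 4, 3, 6, 7, 5, 10, 11, 16, 8, 13, 14, 15, 9]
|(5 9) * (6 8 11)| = |(5 9)(6 8 11)| = 6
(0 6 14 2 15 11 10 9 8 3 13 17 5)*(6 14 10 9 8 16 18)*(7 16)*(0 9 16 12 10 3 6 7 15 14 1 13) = (0 1 13 17 5 9 15 11 16 18 7 12 10 8 6 3)(2 14) = [1, 13, 14, 0, 4, 9, 3, 12, 6, 15, 8, 16, 10, 17, 2, 11, 18, 5, 7]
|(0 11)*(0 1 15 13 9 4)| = 7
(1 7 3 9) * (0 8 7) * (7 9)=(0 8 9 1)(3 7)=[8, 0, 2, 7, 4, 5, 6, 3, 9, 1]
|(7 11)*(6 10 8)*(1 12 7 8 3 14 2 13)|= 11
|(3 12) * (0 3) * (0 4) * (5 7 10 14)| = 4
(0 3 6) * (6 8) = (0 3 8 6) = [3, 1, 2, 8, 4, 5, 0, 7, 6]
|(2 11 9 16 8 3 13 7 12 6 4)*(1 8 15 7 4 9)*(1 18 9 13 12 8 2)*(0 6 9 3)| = 15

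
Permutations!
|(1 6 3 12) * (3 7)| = |(1 6 7 3 12)| = 5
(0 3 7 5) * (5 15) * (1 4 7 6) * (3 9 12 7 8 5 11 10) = (0 9 12 7 15 11 10 3 6 1 4 8 5) = [9, 4, 2, 6, 8, 0, 1, 15, 5, 12, 3, 10, 7, 13, 14, 11]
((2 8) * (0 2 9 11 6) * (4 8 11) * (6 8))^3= [8, 1, 9, 3, 2, 5, 11, 7, 6, 0, 10, 4]= (0 8 6 11 4 2 9)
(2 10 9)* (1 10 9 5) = (1 10 5)(2 9) = [0, 10, 9, 3, 4, 1, 6, 7, 8, 2, 5]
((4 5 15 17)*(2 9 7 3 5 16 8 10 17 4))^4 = (2 5 8 9 15 10 7 4 17 3 16) = [0, 1, 5, 16, 17, 8, 6, 4, 9, 15, 7, 11, 12, 13, 14, 10, 2, 3]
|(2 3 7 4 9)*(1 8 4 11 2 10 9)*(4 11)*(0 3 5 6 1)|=|(0 3 7 4)(1 8 11 2 5 6)(9 10)|=12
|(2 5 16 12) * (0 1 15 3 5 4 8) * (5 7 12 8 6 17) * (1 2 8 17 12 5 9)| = |(0 2 4 6 12 8)(1 15 3 7 5 16 17 9)| = 24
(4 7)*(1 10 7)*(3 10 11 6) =(1 11 6 3 10 7 4) =[0, 11, 2, 10, 1, 5, 3, 4, 8, 9, 7, 6]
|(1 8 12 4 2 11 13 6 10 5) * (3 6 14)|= 12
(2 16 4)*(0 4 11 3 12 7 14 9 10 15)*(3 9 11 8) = (0 4 2 16 8 3 12 7 14 11 9 10 15) = [4, 1, 16, 12, 2, 5, 6, 14, 3, 10, 15, 9, 7, 13, 11, 0, 8]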